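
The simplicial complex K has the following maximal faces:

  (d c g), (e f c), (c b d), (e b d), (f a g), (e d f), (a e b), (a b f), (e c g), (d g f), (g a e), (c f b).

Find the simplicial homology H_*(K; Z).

H_0 ≅ Z,  H_1 ≅ Z/2,  H_2 = 0.

Fix the vertex order a < b < c < d < e < f < g and write every simplex with vertices in increasing order. Then dim K = 2 and the simplices of K are:

  0-simplices (7): a, b, c, d, e, f, g
  1-simplices (18): ab, ae, af, ag, bc, bd, be, bf, cd, ce, cf, cg, de, df, dg, ef, eg, fg
  2-simplices (12): abe, abf, aeg, afg, bcd, bcf, bde, cdg, cef, ceg, def, dfg

so the chain groups are C_0 ≅ Z^7, C_1 ≅ Z^18, C_2 ≅ Z^12.

∂_1: C_1 → C_0 maps an edge to its endpoints' difference, ∂[p,q] = q − p.
This gives a 7×18 integer matrix of rank 6; reducing to Smith normal form yields diagonal entries (1,1,1,1,1,1).

∂_2: C_2 → C_1 acts by ∂[p,q,r] = [q,r] − [p,r] + [p,q]. For instance
  ∂ceg = eg − cg + ce,
  ∂bcd = cd − bd + bc.
The resulting 18×12 matrix has rank 12, and its Smith normal form has invariant factors (1,1,1,1,1,1,1,1,1,1,1,2).

Computing H_k = (kernel of ∂_k) / (image of ∂_{k+1}):

  H_0: rank C_0 − rank ∂_1 = 7 − 6 = 1, and the invariant factors of ∂_1 are all 1, so H_0 = Z.
  H_1: rank ker ∂_1 − rank ∂_2 = (18 − 6) − 12 = 0, and ∂_2 has invariant factor 2 > 1, so H_1 = Z/2.
  H_2: rank ker ∂_2 − rank ∂_3 = (12 − 12) − 0 = 0, and there is no ∂_3, so H_2 = 0.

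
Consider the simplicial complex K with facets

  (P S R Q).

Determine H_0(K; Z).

K has 4 vertices, 6 edges, 4 triangles, 1 3-simplex.
rank ∂_0 = 0, rank ∂_1 = 3 ⇒ b_0 = 4 − 0 − 3 = 1; all invariant factors of ∂_1 are 1 so no torsion. So H_0 ≅ Z.

H_0 ≅ Z.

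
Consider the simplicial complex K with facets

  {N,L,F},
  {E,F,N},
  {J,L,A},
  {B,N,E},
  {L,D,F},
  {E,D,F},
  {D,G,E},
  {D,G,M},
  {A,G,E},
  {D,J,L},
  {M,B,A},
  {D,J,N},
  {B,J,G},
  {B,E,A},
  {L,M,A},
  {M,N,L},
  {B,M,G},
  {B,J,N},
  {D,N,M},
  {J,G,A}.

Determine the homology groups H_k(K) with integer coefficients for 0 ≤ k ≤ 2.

H_0 = Z,  H_1 = Z ⊕ Z_2,  H_2 = 0.

We work with the vertex ordering A < B < D < E < F < G < J < L < M < N. The simplices of K, each written with vertices in increasing order, are:

  0-simplices (10): A, B, D, E, F, G, J, L, M, N
  1-simplices (30): AB, AE, AG, AJ, AL, AM, BE, BG, BJ, BM, BN, DE, DF, DG, DJ, DL, DM, DN, EF, EG, EN, FL, FN, GJ, GM, JL, JN, LM, LN, MN
  2-simplices (20): ABE, ABM, AEG, AGJ, AJL, ALM, BEN, BGJ, BGM, BJN, DEF, DEG, DFL, DGM, DJL, DJN, DMN, EFN, FLN, LMN

Hence C_0 ≅ Z^10, C_1 ≅ Z^30, C_2 ≅ Z^20.

The boundary map ∂_1: C_1 → C_0 is given by ∂[p,q] = [q] − [p]. For instance
  ∂MN = N − M.
The resulting 10×30 matrix has rank 9, and its Smith normal form has invariant factors (1,1,1,1,1,1,1,1,1).

∂_2: C_2 → C_1 sends each 2-simplex [p,q,r] to [q,r] − [p,r] + [p,q]. For instance
  ∂AEG = EG − AG + AE,
  ∂DGM = GM − DM + DG.
This gives a 30×20 integer matrix of rank 20; reducing to Smith normal form yields diagonal entries (1,1,1,1,1,1,1,1,1,1,1,1,1,1,1,1,1,1,1,2).

From H_k ≅ ker(∂_k) / im(∂_{k+1}) we obtain:

  H_0: rank C_0 − rank ∂_1 = 10 − 9 = 1, and the invariant factors of ∂_1 are all 1, so H_0 ≅ Z.
  H_1: rank ker ∂_1 − rank ∂_2 = (30 − 9) − 20 = 1, and ∂_2 has invariant factor 2 > 1, so H_1 ≅ Z ⊕ Z_2.
  H_2: rank ker ∂_2 − rank ∂_3 = (20 − 20) − 0 = 0, and there is no ∂_3, so H_2 ≅ 0.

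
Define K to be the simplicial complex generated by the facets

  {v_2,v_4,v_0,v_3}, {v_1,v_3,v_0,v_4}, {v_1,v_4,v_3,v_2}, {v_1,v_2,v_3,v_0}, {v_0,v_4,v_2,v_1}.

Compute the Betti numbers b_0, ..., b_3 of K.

b_0 = 1, b_1 = 0, b_2 = 0, b_3 = 1.

Order the vertices as v_0 < v_1 < v_2 < v_3 < v_4. Listing each simplex with vertices in this order, K has dimension 3 with simplices:

  0-simplices (5): [v_0], [v_1], [v_2], [v_3], [v_4]
  1-simplices (10): [v_0,v_1], [v_0,v_2], [v_0,v_3], [v_0,v_4], [v_1,v_2], [v_1,v_3], [v_1,v_4], [v_2,v_3], [v_2,v_4], [v_3,v_4]
  2-simplices (10): [v_0,v_1,v_2], [v_0,v_1,v_3], [v_0,v_1,v_4], [v_0,v_2,v_3], [v_0,v_2,v_4], [v_0,v_3,v_4], [v_1,v_2,v_3], [v_1,v_2,v_4], [v_1,v_3,v_4], [v_2,v_3,v_4]
  3-simplices (5): [v_0,v_1,v_2,v_3], [v_0,v_1,v_2,v_4], [v_0,v_1,v_3,v_4], [v_0,v_2,v_3,v_4], [v_1,v_2,v_3,v_4]

so the chain groups are C_0 ≅ Z^5, C_1 ≅ Z^10, C_2 ≅ Z^10, C_3 ≅ Z^5.

The boundary map ∂_1: C_1 → C_0 is given by ∂[p,q] = [q] − [p]. For instance
  ∂[v_1,v_2] = [v_2] − [v_1].
The 5×10 boundary matrix has rank 4 and Smith normal form diag(1,1,1,1).

Boundary ∂_2: C_2 → C_1 acts by ∂[p,q,r] = [q,r] − [p,r] + [p,q]. For instance
  ∂[v_0,v_1,v_2] = [v_1,v_2] − [v_0,v_2] + [v_0,v_1],
  ∂[v_0,v_3,v_4] = [v_3,v_4] − [v_0,v_4] + [v_0,v_3].
This gives a 10×10 integer matrix of rank 6; reducing to Smith normal form yields diagonal entries (1,1,1,1,1,1).

The boundary map ∂_3: C_3 → C_2 sends each 3-simplex σ to the alternating sum Σ_i (−1)^i (σ with its i-th vertex removed). For instance
  ∂[v_0,v_1,v_3,v_4] = [v_1,v_3,v_4] − [v_0,v_3,v_4] + [v_0,v_1,v_4] − [v_0,v_1,v_3],
  ∂[v_1,v_2,v_3,v_4] = [v_2,v_3,v_4] − [v_1,v_3,v_4] + [v_1,v_2,v_4] − [v_1,v_2,v_3].
This gives a 10×5 integer matrix of rank 4; reducing to Smith normal form yields diagonal entries (1,1,1,1).

From H_k ≅ ker(∂_k) / im(∂_{k+1}) we obtain:

  H_0: rank C_0 − rank ∂_1 = 5 − 4 = 1, and the invariant factors of ∂_1 are all 1, so H_0 ≅ Z.
  H_1: rank ker ∂_1 − rank ∂_2 = (10 − 4) − 6 = 0, and the invariant factors of ∂_2 are all 1, so H_1 ≅ 0.
  H_2: rank ker ∂_2 − rank ∂_3 = (10 − 6) − 4 = 0, and the invariant factors of ∂_3 are all 1, so H_2 ≅ 0.
  H_3: rank ker ∂_3 − rank ∂_4 = (5 − 4) − 0 = 1, and there is no ∂_4, so H_3 ≅ Z.

As a check, the Euler characteristic is 5 − 10 + 10 − 5 = 0, which agrees with 1 − 0 + 0 − 1 = 0.

Hence the Betti numbers are b_0 = 1, b_1 = 0, b_2 = 0, b_3 = 1.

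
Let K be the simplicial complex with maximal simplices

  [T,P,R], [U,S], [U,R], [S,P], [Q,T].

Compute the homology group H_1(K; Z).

Take the total order P < Q < R < S < T < U on the vertex set. Then K (dimension 2) consists of the simplices:

  0-simplices (6): P, Q, R, S, T, U
  1-simplices (7): PR, PS, PT, QT, RT, RU, SU
  2-simplices (1): PRT

so the chain groups are C_0 ≅ Z^6, C_1 ≅ Z^7, C_2 ≅ Z^1.

Boundary ∂_1: C_1 → C_0 maps an edge to its endpoints' difference, ∂[p,q] = q − p.
The resulting 6×7 matrix has rank 5, and its Smith normal form has invariant factors (1,1,1,1,1).

Boundary ∂_2: C_2 → C_1 sends each 2-simplex [p,q,r] to [q,r] − [p,r] + [p,q]. For instance
  ∂PRT = RT − PT + PR.
This gives a 7×1 integer matrix of rank 1; reducing to Smith normal form yields diagonal entries (1).

Computing H_k = (kernel of ∂_k) / (image of ∂_{k+1}):

  H_1: rank ker ∂_1 − rank ∂_2 = (7 − 5) − 1 = 1, and the invariant factors of ∂_2 are all 1, so H_1 = Z.

H_1 = Z.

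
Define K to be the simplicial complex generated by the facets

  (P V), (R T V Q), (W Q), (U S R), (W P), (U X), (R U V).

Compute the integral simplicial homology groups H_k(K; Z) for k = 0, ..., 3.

K has 9 vertices, 14 edges, 6 triangles, 1 3-simplex.
rank ∂_0 = 0, rank ∂_1 = 8 ⇒ b_0 = 9 − 0 − 8 = 1; all invariant factors of ∂_1 are 1 so no torsion. So H_0 = Z.
rank ∂_1 = 8, rank ∂_2 = 5 ⇒ b_1 = 14 − 8 − 5 = 1; all invariant factors of ∂_2 are 1 so no torsion. So H_1 = Z.
rank ∂_2 = 5, rank ∂_3 = 1 ⇒ b_2 = 6 − 5 − 1 = 0; all invariant factors of ∂_3 are 1 so no torsion. So H_2 = 0.
rank ∂_3 = 1, rank ∂_4 = 0 ⇒ b_3 = 1 − 1 − 0 = 0. So H_3 = 0.

H_0 ≅ Z,  H_1 ≅ Z,  H_2 = 0,  H_3 = 0.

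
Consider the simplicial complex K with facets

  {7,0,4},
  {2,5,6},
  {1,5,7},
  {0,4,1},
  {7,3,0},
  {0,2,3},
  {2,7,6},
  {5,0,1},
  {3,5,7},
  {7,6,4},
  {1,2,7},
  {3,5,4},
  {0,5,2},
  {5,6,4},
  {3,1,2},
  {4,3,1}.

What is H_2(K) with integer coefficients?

Order the vertices as 0 < 1 < 2 < 3 < 4 < 5 < 6 < 7. Listing each simplex with vertices in this order, K has dimension 2 with simplices:

  0-simplices (8): [0], [1], [2], [3], [4], [5], [6], [7]
  1-simplices (24): (24 of them)
  2-simplices (16): [0,1,4], [0,1,5], [0,2,3], [0,2,5], [0,3,7], [0,4,7], [1,2,3], [1,2,7], [1,3,4], [1,5,7], [2,5,6], [2,6,7], [3,4,5], [3,5,7], [4,5,6], [4,6,7]

giving chain groups C_0 ≅ Z^8, C_1 ≅ Z^24, C_2 ≅ Z^16.

The boundary map ∂_1: C_1 → C_0 sends each edge [p,q] (with p < q) to q − p.
As a 8×24 matrix over Z this has rank 7, with invariant factors (1,1,1,1,1,1,1).

∂_2: C_2 → C_1 maps a triangle to the signed sum of its edges. For instance
  ∂[0,4,7] = [4,7] − [0,7] + [0,4],
  ∂[3,4,5] = [4,5] − [3,5] + [3,4].
This gives a 24×16 integer matrix of rank 15; reducing to Smith normal form yields diagonal entries (1,1,1,1,1,1,1,1,1,1,1,1,1,1,1).

Now H_k = ker ∂_k / im ∂_{k+1}, so:

  H_2: rank ker ∂_2 − rank ∂_3 = (16 − 15) − 0 = 1, and there is no ∂_3, so H_2 ≅ Z.

H_2 ≅ Z.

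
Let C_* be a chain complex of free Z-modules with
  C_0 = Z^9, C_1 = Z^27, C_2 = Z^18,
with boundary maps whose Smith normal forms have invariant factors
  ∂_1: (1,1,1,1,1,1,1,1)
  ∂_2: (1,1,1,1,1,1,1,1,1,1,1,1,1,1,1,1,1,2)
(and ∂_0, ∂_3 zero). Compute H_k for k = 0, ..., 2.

H_0: b_0 = 9 − 0 − 8 = 1; torsion from ∂_1 factors > 1: none. So H_0 = Z.
H_1: b_1 = 27 − 8 − 18 = 1; torsion from ∂_2 factors > 1: [2]. So H_1 = Z ⊕ Z/2Z.
H_2: b_2 = 18 − 18 − 0 = 0; torsion from ∂_3 factors > 1: none. So H_2 = 0.

H_0 = Z,  H_1 = Z ⊕ Z/2Z,  H_2 = 0.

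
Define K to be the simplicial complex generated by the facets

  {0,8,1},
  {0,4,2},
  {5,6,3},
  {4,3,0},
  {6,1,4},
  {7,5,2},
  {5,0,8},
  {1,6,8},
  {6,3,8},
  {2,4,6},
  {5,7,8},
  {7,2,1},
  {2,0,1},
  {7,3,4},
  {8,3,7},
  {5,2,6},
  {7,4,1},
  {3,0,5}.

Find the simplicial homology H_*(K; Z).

H_0 = Z,  H_1 = Z ⊕ Z/2,  H_2 = 0.

Fix the vertex order 0 < 1 < 2 < 3 < 4 < 5 < 6 < 7 < 8 and write every simplex with vertices in increasing order. Then dim K = 2 and the simplices of K are:

  0-simplices (9): [0], [1], [2], [3], [4], [5], [6], [7], [8]
  1-simplices (27): (27 of them)
  2-simplices (18): [0,1,2], [0,1,8], [0,2,4], [0,3,4], [0,3,5], [0,5,8], [1,2,7], [1,4,6], [1,4,7], [1,6,8], [2,4,6], [2,5,6], [2,5,7], [3,4,7], [3,5,6], [3,6,8], [3,7,8], [5,7,8]

giving chain groups C_0 ≅ Z^9, C_1 ≅ Z^27, C_2 ≅ Z^18.

∂_1: C_1 → C_0 is given by ∂[p,q] = [q] − [p]. For instance
  ∂[7,8] = [8] − [7].
This gives a 9×27 integer matrix of rank 8; reducing to Smith normal form yields diagonal entries (1,1,1,1,1,1,1,1).

The boundary map ∂_2: C_2 → C_1 sends each 2-simplex [p,q,r] to [q,r] − [p,r] + [p,q]. For instance
  ∂[5,7,8] = [7,8] − [5,8] + [5,7],
  ∂[1,2,7] = [2,7] − [1,7] + [1,2].
The 27×18 boundary matrix has rank 18 and Smith normal form diag(1,1,1,1,1,1,1,1,1,1,1,1,1,1,1,1,1,2).

Computing H_k = (kernel of ∂_k) / (image of ∂_{k+1}):

  H_0: rank C_0 − rank ∂_1 = 9 − 8 = 1, and the invariant factors of ∂_1 are all 1, so H_0 = Z.
  H_1: rank ker ∂_1 − rank ∂_2 = (27 − 8) − 18 = 1, and ∂_2 has invariant factor 2 > 1, so H_1 = Z ⊕ Z/2.
  H_2: rank ker ∂_2 − rank ∂_3 = (18 − 18) − 0 = 0, and there is no ∂_3, so H_2 = 0.

As a check, the Euler characteristic is 9 − 27 + 18 = 0, which agrees with 1 − 1 + 0 = 0.
(K is a triangulation of the Klein bottle.)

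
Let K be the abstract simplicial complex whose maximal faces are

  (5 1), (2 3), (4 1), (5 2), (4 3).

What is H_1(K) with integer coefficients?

H_1 = Z.

Fix the vertex order 1 < 2 < 3 < 4 < 5 and write every simplex with vertices in increasing order. Then dim K = 1 and the simplices of K are:

  0-simplices (5): [1], [2], [3], [4], [5]
  1-simplices (5): [1,4], [1,5], [2,3], [2,5], [3,4]

so the chain groups are C_0 ≅ Z^5, C_1 ≅ Z^5.

Boundary ∂_1: C_1 → C_0 is given by ∂[p,q] = [q] − [p].
This gives a 5×5 integer matrix of rank 4; reducing to Smith normal form yields diagonal entries (1,1,1,1).

Now H_k = ker ∂_k / im ∂_{k+1}, so:

  H_1: rank ker ∂_1 − rank ∂_2 = (5 − 4) − 0 = 1, and there is no ∂_2, so H_1 ≅ Z.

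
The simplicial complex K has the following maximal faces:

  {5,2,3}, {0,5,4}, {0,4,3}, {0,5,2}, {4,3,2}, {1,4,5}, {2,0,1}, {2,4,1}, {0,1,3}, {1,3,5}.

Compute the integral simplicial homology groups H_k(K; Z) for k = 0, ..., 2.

Order the vertices as 0 < 1 < 2 < 3 < 4 < 5. Listing each simplex with vertices in this order, K has dimension 2 with simplices:

  0-simplices (6): [0], [1], [2], [3], [4], [5]
  1-simplices (15): [0,1], [0,2], [0,3], [0,4], [0,5], [1,2], [1,3], [1,4], [1,5], [2,3], [2,4], [2,5], [3,4], [3,5], [4,5]
  2-simplices (10): [0,1,2], [0,1,3], [0,2,5], [0,3,4], [0,4,5], [1,2,4], [1,3,5], [1,4,5], [2,3,4], [2,3,5]

Hence C_0 ≅ Z^6, C_1 ≅ Z^15, C_2 ≅ Z^10.

∂_1: C_1 → C_0 is given by ∂[p,q] = [q] − [p].
As a 6×15 matrix over Z this has rank 5, with invariant factors (1,1,1,1,1).

∂_2: C_2 → C_1 sends each 2-simplex [p,q,r] to [q,r] − [p,r] + [p,q]. For instance
  ∂[1,2,4] = [2,4] − [1,4] + [1,2],
  ∂[0,2,5] = [2,5] − [0,5] + [0,2].
The 15×10 boundary matrix has rank 10 and Smith normal form diag(1,1,1,1,1,1,1,1,1,2).

Now H_k = ker ∂_k / im ∂_{k+1}, so:

  H_0: rank C_0 − rank ∂_1 = 6 − 5 = 1, and the invariant factors of ∂_1 are all 1, so H_0 = Z.
  H_1: rank ker ∂_1 − rank ∂_2 = (15 − 5) − 10 = 0, and ∂_2 has invariant factor 2 > 1, so H_1 = Z/2.
  H_2: rank ker ∂_2 − rank ∂_3 = (10 − 10) − 0 = 0, and there is no ∂_3, so H_2 = 0.

(K is a triangulation of the real projective plane RP^2.)

H_0 = Z,  H_1 = Z/2,  H_2 = 0.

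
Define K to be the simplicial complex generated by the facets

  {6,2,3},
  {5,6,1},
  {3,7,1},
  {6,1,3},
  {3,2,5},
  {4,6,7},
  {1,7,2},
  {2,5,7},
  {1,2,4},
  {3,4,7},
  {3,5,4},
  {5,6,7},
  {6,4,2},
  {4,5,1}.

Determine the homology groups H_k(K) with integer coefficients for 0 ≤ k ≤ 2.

We work with the vertex ordering 1 < 2 < 3 < 4 < 5 < 6 < 7. The simplices of K, each written with vertices in increasing order, are:

  0-simplices (7): [1], [2], [3], [4], [5], [6], [7]
  1-simplices (21): [1,2], [1,3], [1,4], [1,5], [1,6], [1,7], [2,3], [2,4], [2,5], [2,6], [2,7], [3,4], [3,5], [3,6], [3,7], [4,5], [4,6], [4,7], [5,6], [5,7], [6,7]
  2-simplices (14): [1,2,4], [1,2,7], [1,3,6], [1,3,7], [1,4,5], [1,5,6], [2,3,5], [2,3,6], [2,4,6], [2,5,7], [3,4,5], [3,4,7], [4,6,7], [5,6,7]

Hence C_0 ≅ Z^7, C_1 ≅ Z^21, C_2 ≅ Z^14.

The boundary map ∂_1: C_1 → C_0 is given by ∂[p,q] = [q] − [p]. For instance
  ∂[1,6] = [6] − [1].
This gives a 7×21 integer matrix of rank 6; reducing to Smith normal form yields diagonal entries (1,1,1,1,1,1).

Boundary ∂_2: C_2 → C_1 sends each 2-simplex [p,q,r] to [q,r] − [p,r] + [p,q]. For instance
  ∂[2,3,6] = [3,6] − [2,6] + [2,3],
  ∂[3,4,5] = [4,5] − [3,5] + [3,4].
The resulting 21×14 matrix has rank 13, and its Smith normal form has invariant factors (1,1,1,1,1,1,1,1,1,1,1,1,1).

Now H_k = ker ∂_k / im ∂_{k+1}, so:

  H_0: rank C_0 − rank ∂_1 = 7 − 6 = 1, and the invariant factors of ∂_1 are all 1, so H_0 = Z.
  H_1: rank ker ∂_1 − rank ∂_2 = (21 − 6) − 13 = 2, and the invariant factors of ∂_2 are all 1, so H_1 = Z^2.
  H_2: rank ker ∂_2 − rank ∂_3 = (14 − 13) − 0 = 1, and there is no ∂_3, so H_2 = Z.

As a check, the Euler characteristic is 7 − 21 + 14 = 0, which agrees with 1 − 2 + 1 = 0.
(K is a triangulation of the torus T^2.)

H_0 = Z,  H_1 = Z^2,  H_2 = Z.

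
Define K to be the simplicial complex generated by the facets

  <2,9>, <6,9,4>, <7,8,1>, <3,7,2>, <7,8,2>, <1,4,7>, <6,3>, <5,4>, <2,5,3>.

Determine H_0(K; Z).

H_0 = Z.

Take the total order 1 < 2 < 3 < 4 < 5 < 6 < 7 < 8 < 9 on the vertex set. Then K (dimension 2) consists of the simplices:

  0-simplices (9): [1], [2], [3], [4], [5], [6], [7], [8], [9]
  1-simplices (17): [1,4], [1,7], [1,8], [2,3], [2,5], [2,7], [2,8], [2,9], [3,5], [3,6], [3,7], [4,5], [4,6], [4,7], [4,9], [6,9], [7,8]
  2-simplices (6): [1,4,7], [1,7,8], [2,3,5], [2,3,7], [2,7,8], [4,6,9]

Hence C_0 ≅ Z^9, C_1 ≅ Z^17, C_2 ≅ Z^6.

Boundary ∂_1: C_1 → C_0 maps an edge to its endpoints' difference, ∂[p,q] = q − p.
The 9×17 boundary matrix has rank 8 and Smith normal form diag(1,1,1,1,1,1,1,1).

∂_2: C_2 → C_1 maps a triangle to the signed sum of its edges. For instance
  ∂[2,3,5] = [3,5] − [2,5] + [2,3],
  ∂[1,4,7] = [4,7] − [1,7] + [1,4].
The 17×6 boundary matrix has rank 6 and Smith normal form diag(1,1,1,1,1,1).

Reading off H_k = ker ∂_k / im ∂_{k+1}:

  H_0: rank C_0 − rank ∂_1 = 9 − 8 = 1, and the invariant factors of ∂_1 are all 1, so H_0 ≅ Z.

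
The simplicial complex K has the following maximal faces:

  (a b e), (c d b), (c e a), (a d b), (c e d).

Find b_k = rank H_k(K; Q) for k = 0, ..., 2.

b_0 = 1, b_1 = 1, b_2 = 0.

We work with the vertex ordering a < b < c < d < e. The simplices of K, each written with vertices in increasing order, are:

  0-simplices (5): a, b, c, d, e
  1-simplices (10): ab, ac, ad, ae, bc, bd, be, cd, ce, de
  2-simplices (5): abd, abe, ace, bcd, cde

giving chain groups C_0 ≅ Z^5, C_1 ≅ Z^10, C_2 ≅ Z^5.

∂_1: C_1 → C_0 is given by ∂[p,q] = [q] − [p]. For instance
  ∂ab = b − a.
As a 5×10 matrix over Z this has rank 4, with invariant factors (1,1,1,1).

∂_2: C_2 → C_1 sends each 2-simplex [p,q,r] to [q,r] − [p,r] + [p,q]. For instance
  ∂ace = ce − ae + ac,
  ∂abd = bd − ad + ab.
The resulting 10×5 matrix has rank 5, and its Smith normal form has invariant factors (1,1,1,1,1).

From H_k ≅ ker(∂_k) / im(∂_{k+1}) we obtain:

  H_0: rank C_0 − rank ∂_1 = 5 − 4 = 1, and the invariant factors of ∂_1 are all 1, so H_0 = Z.
  H_1: rank ker ∂_1 − rank ∂_2 = (10 − 4) − 5 = 1, and the invariant factors of ∂_2 are all 1, so H_1 = Z.
  H_2: rank ker ∂_2 − rank ∂_3 = (5 − 5) − 0 = 0, and there is no ∂_3, so H_2 = 0.

As a check, the Euler characteristic is 5 − 10 + 5 = 0, which agrees with 1 − 1 + 0 = 0.

Hence the Betti numbers are b_0 = 1, b_1 = 1, b_2 = 0.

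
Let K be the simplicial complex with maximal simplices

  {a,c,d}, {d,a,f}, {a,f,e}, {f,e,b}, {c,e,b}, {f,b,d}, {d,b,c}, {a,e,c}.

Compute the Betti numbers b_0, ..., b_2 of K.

Fix the vertex order a < b < c < d < e < f and write every simplex with vertices in increasing order. Then dim K = 2 and the simplices of K are:

  0-simplices (6): a, b, c, d, e, f
  1-simplices (12): ac, ad, ae, af, bc, bd, be, bf, cd, ce, df, ef
  2-simplices (8): acd, ace, adf, aef, bcd, bce, bdf, bef

Hence C_0 ≅ Z^6, C_1 ≅ Z^12, C_2 ≅ Z^8.

∂_1: C_1 → C_0 is given by ∂[p,q] = [q] − [p].
As a 6×12 matrix over Z this has rank 5, with invariant factors (1,1,1,1,1).

Boundary ∂_2: C_2 → C_1 maps a triangle to the signed sum of its edges. For instance
  ∂bce = ce − be + bc,
  ∂aef = ef − af + ae.
As a 12×8 matrix over Z this has rank 7, with invariant factors (1,1,1,1,1,1,1).

Reading off H_k = ker ∂_k / im ∂_{k+1}:

  H_0: rank C_0 − rank ∂_1 = 6 − 5 = 1, and the invariant factors of ∂_1 are all 1, so H_0 = Z.
  H_1: rank ker ∂_1 − rank ∂_2 = (12 − 5) − 7 = 0, and the invariant factors of ∂_2 are all 1, so H_1 = 0.
  H_2: rank ker ∂_2 − rank ∂_3 = (8 − 7) − 0 = 1, and there is no ∂_3, so H_2 = Z.

As a check, the Euler characteristic is 6 − 12 + 8 = 2, which agrees with 1 − 0 + 1 = 2.

Hence the Betti numbers are b_0 = 1, b_1 = 0, b_2 = 1.

b_0 = 1, b_1 = 0, b_2 = 1.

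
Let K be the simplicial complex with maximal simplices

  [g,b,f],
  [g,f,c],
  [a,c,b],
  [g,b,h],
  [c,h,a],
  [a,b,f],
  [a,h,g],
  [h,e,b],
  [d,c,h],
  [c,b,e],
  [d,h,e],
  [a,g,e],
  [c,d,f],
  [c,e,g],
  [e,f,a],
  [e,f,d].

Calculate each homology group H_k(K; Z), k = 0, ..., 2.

Take the total order a < b < c < d < e < f < g < h on the vertex set. Then K (dimension 2) consists of the simplices:

  0-simplices (8): a, b, c, d, e, f, g, h
  1-simplices (24): ab, ac, ae, af, ag, ah, bc, be, bf, bg, bh, cd, ce, cf, cg, ch, de, df, dh, ef, eg, eh, fg, gh
  2-simplices (16): abc, abf, ach, aef, aeg, agh, bce, beh, bfg, bgh, cdf, cdh, ceg, cfg, def, deh

Hence C_0 ≅ Z^8, C_1 ≅ Z^24, C_2 ≅ Z^16.

∂_1: C_1 → C_0 sends each edge [p,q] (with p < q) to q − p. For instance
  ∂df = f − d.
The resulting 8×24 matrix has rank 7, and its Smith normal form has invariant factors (1,1,1,1,1,1,1).

Boundary ∂_2: C_2 → C_1 maps a triangle to the signed sum of its edges. For instance
  ∂aeg = eg − ag + ae,
  ∂bfg = fg − bg + bf.
The resulting 24×16 matrix has rank 15, and its Smith normal form has invariant factors (1,1,1,1,1,1,1,1,1,1,1,1,1,1,1).

Now H_k = ker ∂_k / im ∂_{k+1}, so:

  H_0: rank C_0 − rank ∂_1 = 8 − 7 = 1, and the invariant factors of ∂_1 are all 1, so H_0 ≅ Z.
  H_1: rank ker ∂_1 − rank ∂_2 = (24 − 7) − 15 = 2, and the invariant factors of ∂_2 are all 1, so H_1 ≅ Z^2.
  H_2: rank ker ∂_2 − rank ∂_3 = (16 − 15) − 0 = 1, and there is no ∂_3, so H_2 ≅ Z.

H_0 = Z,  H_1 = Z^2,  H_2 = Z.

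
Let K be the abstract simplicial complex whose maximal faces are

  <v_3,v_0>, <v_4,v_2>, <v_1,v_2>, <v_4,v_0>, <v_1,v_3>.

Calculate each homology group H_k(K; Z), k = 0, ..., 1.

Fix the vertex order v_0 < v_1 < v_2 < v_3 < v_4 and write every simplex with vertices in increasing order. Then dim K = 1 and the simplices of K are:

  0-simplices (5): [v_0], [v_1], [v_2], [v_3], [v_4]
  1-simplices (5): [v_0,v_3], [v_0,v_4], [v_1,v_2], [v_1,v_3], [v_2,v_4]

Hence C_0 ≅ Z^5, C_1 ≅ Z^5.

The boundary map ∂_1: C_1 → C_0 sends each edge [p,q] (with p < q) to q − p. For instance
  ∂[v_0,v_4] = [v_4] − [v_0].
The resulting 5×5 matrix has rank 4, and its Smith normal form has invariant factors (1,1,1,1).

Computing H_k = (kernel of ∂_k) / (image of ∂_{k+1}):

  H_0: rank C_0 − rank ∂_1 = 5 − 4 = 1, and the invariant factors of ∂_1 are all 1, so H_0 ≅ Z.
  H_1: rank ker ∂_1 − rank ∂_2 = (5 − 4) − 0 = 1, and there is no ∂_2, so H_1 ≅ Z.

As a check, the Euler characteristic is 5 − 5 = 0, which agrees with 1 − 1 = 0.

H_0 = Z,  H_1 = Z.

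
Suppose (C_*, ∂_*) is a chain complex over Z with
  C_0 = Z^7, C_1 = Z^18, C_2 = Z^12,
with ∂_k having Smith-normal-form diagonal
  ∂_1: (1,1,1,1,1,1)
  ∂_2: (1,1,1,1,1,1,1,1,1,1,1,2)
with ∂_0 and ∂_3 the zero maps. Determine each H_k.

H_0 = Z,  H_1 = Z/2,  H_2 = 0.

H_0: b_0 = 7 − 0 − 6 = 1; torsion from ∂_1 factors > 1: none. So H_0 = Z.
H_1: b_1 = 18 − 6 − 12 = 0; torsion from ∂_2 factors > 1: [2]. So H_1 = Z/2.
H_2: b_2 = 12 − 12 − 0 = 0; torsion from ∂_3 factors > 1: none. So H_2 = 0.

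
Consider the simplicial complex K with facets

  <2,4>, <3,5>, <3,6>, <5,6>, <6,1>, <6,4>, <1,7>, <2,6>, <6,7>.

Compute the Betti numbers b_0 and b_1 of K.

Order the vertices as 1 < 2 < 3 < 4 < 5 < 6 < 7. Listing each simplex with vertices in this order, K has dimension 1 with simplices:

  0-simplices (7): [1], [2], [3], [4], [5], [6], [7]
  1-simplices (9): [1,6], [1,7], [2,4], [2,6], [3,5], [3,6], [4,6], [5,6], [6,7]

Hence C_0 ≅ Z^7, C_1 ≅ Z^9.

∂_1: C_1 → C_0 sends each edge [p,q] (with p < q) to q − p.
This gives a 7×9 integer matrix of rank 6; reducing to Smith normal form yields diagonal entries (1,1,1,1,1,1).

From H_k ≅ ker(∂_k) / im(∂_{k+1}) we obtain:

  H_0: rank C_0 − rank ∂_1 = 7 − 6 = 1, and the invariant factors of ∂_1 are all 1, so H_0 ≅ Z.
  H_1: rank ker ∂_1 − rank ∂_2 = (9 − 6) − 0 = 3, and there is no ∂_2, so H_1 ≅ Z^3.

(K is a triangulation of a wedge of 3 circles.)

Hence the Betti numbers are b_0 = 1, b_1 = 3.

b_0 = 1, b_1 = 3.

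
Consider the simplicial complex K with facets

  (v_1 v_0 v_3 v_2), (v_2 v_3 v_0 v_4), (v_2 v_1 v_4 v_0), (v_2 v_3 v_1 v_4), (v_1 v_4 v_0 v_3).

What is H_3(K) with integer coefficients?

H_3 ≅ Z.

We work with the vertex ordering v_0 < v_1 < v_2 < v_3 < v_4. The simplices of K, each written with vertices in increasing order, are:

  0-simplices (5): [v_0], [v_1], [v_2], [v_3], [v_4]
  1-simplices (10): [v_0,v_1], [v_0,v_2], [v_0,v_3], [v_0,v_4], [v_1,v_2], [v_1,v_3], [v_1,v_4], [v_2,v_3], [v_2,v_4], [v_3,v_4]
  2-simplices (10): [v_0,v_1,v_2], [v_0,v_1,v_3], [v_0,v_1,v_4], [v_0,v_2,v_3], [v_0,v_2,v_4], [v_0,v_3,v_4], [v_1,v_2,v_3], [v_1,v_2,v_4], [v_1,v_3,v_4], [v_2,v_3,v_4]
  3-simplices (5): [v_0,v_1,v_2,v_3], [v_0,v_1,v_2,v_4], [v_0,v_1,v_3,v_4], [v_0,v_2,v_3,v_4], [v_1,v_2,v_3,v_4]

Hence C_0 ≅ Z^5, C_1 ≅ Z^10, C_2 ≅ Z^10, C_3 ≅ Z^5.

∂_1: C_1 → C_0 sends each edge [p,q] (with p < q) to q − p. For instance
  ∂[v_3,v_4] = [v_4] − [v_3].
This gives a 5×10 integer matrix of rank 4; reducing to Smith normal form yields diagonal entries (1,1,1,1).

The boundary map ∂_2: C_2 → C_1 sends each 2-simplex [p,q,r] to [q,r] − [p,r] + [p,q]. For instance
  ∂[v_0,v_1,v_4] = [v_1,v_4] − [v_0,v_4] + [v_0,v_1],
  ∂[v_0,v_1,v_3] = [v_1,v_3] − [v_0,v_3] + [v_0,v_1].
The resulting 10×10 matrix has rank 6, and its Smith normal form has invariant factors (1,1,1,1,1,1).

∂_3: C_3 → C_2 sends each 3-simplex σ to the alternating sum Σ_i (−1)^i (σ with its i-th vertex removed). For instance
  ∂[v_0,v_1,v_2,v_4] = [v_1,v_2,v_4] − [v_0,v_2,v_4] + [v_0,v_1,v_4] − [v_0,v_1,v_2],
  ∂[v_0,v_1,v_2,v_3] = [v_1,v_2,v_3] − [v_0,v_2,v_3] + [v_0,v_1,v_3] − [v_0,v_1,v_2].
As a 10×5 matrix over Z this has rank 4, with invariant factors (1,1,1,1).

Now H_k = ker ∂_k / im ∂_{k+1}, so:

  H_3: rank ker ∂_3 − rank ∂_4 = (5 − 4) − 0 = 1, and there is no ∂_4, so H_3 ≅ Z.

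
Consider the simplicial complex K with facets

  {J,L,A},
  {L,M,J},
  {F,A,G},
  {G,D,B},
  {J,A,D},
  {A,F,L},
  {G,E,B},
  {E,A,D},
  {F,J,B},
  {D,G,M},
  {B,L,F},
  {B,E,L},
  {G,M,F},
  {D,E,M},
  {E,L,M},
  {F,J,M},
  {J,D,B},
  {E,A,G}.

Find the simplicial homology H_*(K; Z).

H_0 ≅ Z,  H_1 ≅ Z ⊕ Z/2Z,  H_2 = 0.

Take the total order A < B < D < E < F < G < J < L < M on the vertex set. Then K (dimension 2) consists of the simplices:

  0-simplices (9): A, B, D, E, F, G, J, L, M
  1-simplices (27): AD, AE, AF, AG, AJ, AL, BD, BE, BF, BG, BJ, BL, DE, DG, DJ, DM, EG, EL, EM, FG, FJ, FL, FM, GM, JL, JM, LM
  2-simplices (18): ADE, ADJ, AEG, AFG, AFL, AJL, BDG, BDJ, BEG, BEL, BFJ, BFL, DEM, DGM, ELM, FGM, FJM, JLM

so the chain groups are C_0 ≅ Z^9, C_1 ≅ Z^27, C_2 ≅ Z^18.

The boundary map ∂_1: C_1 → C_0 is given by ∂[p,q] = [q] − [p]. For instance
  ∂DM = M − D.
The resulting 9×27 matrix has rank 8, and its Smith normal form has invariant factors (1,1,1,1,1,1,1,1).

Boundary ∂_2: C_2 → C_1 maps a triangle to the signed sum of its edges. For instance
  ∂AEG = EG − AG + AE,
  ∂BEG = EG − BG + BE.
The resulting 27×18 matrix has rank 18, and its Smith normal form has invariant factors (1,1,1,1,1,1,1,1,1,1,1,1,1,1,1,1,1,2).

Now H_k = ker ∂_k / im ∂_{k+1}, so:

  H_0: rank C_0 − rank ∂_1 = 9 − 8 = 1, and the invariant factors of ∂_1 are all 1, so H_0 ≅ Z.
  H_1: rank ker ∂_1 − rank ∂_2 = (27 − 8) − 18 = 1, and ∂_2 has invariant factor 2 > 1, so H_1 ≅ Z ⊕ Z/2Z.
  H_2: rank ker ∂_2 − rank ∂_3 = (18 − 18) − 0 = 0, and there is no ∂_3, so H_2 ≅ 0.

As a check, the Euler characteristic is 9 − 27 + 18 = 0, which agrees with 1 − 1 + 0 = 0.
(K is a triangulation of the Klein bottle.)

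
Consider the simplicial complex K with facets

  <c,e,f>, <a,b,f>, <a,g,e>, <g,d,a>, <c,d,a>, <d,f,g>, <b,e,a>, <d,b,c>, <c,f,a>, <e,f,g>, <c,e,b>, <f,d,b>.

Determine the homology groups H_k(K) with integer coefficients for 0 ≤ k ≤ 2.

H_0 = Z,  H_1 = Z_2,  H_2 = 0.

We work with the vertex ordering a < b < c < d < e < f < g. The simplices of K, each written with vertices in increasing order, are:

  0-simplices (7): a, b, c, d, e, f, g
  1-simplices (18): ab, ac, ad, ae, af, ag, bc, bd, be, bf, cd, ce, cf, df, dg, ef, eg, fg
  2-simplices (12): abe, abf, acd, acf, adg, aeg, bcd, bce, bdf, cef, dfg, efg

Hence C_0 ≅ Z^7, C_1 ≅ Z^18, C_2 ≅ Z^12.

The boundary map ∂_1: C_1 → C_0 sends each edge [p,q] (with p < q) to q − p.
The 7×18 boundary matrix has rank 6 and Smith normal form diag(1,1,1,1,1,1).

The boundary map ∂_2: C_2 → C_1 acts by ∂[p,q,r] = [q,r] − [p,r] + [p,q]. For instance
  ∂acf = cf − af + ac,
  ∂bce = ce − be + bc.
The 18×12 boundary matrix has rank 12 and Smith normal form diag(1,1,1,1,1,1,1,1,1,1,1,2).

Reading off H_k = ker ∂_k / im ∂_{k+1}:

  H_0: rank C_0 − rank ∂_1 = 7 − 6 = 1, and the invariant factors of ∂_1 are all 1, so H_0 ≅ Z.
  H_1: rank ker ∂_1 − rank ∂_2 = (18 − 6) − 12 = 0, and ∂_2 has invariant factor 2 > 1, so H_1 ≅ Z_2.
  H_2: rank ker ∂_2 − rank ∂_3 = (12 − 12) − 0 = 0, and there is no ∂_3, so H_2 ≅ 0.

As a check, the Euler characteristic is 7 − 18 + 12 = 1, which agrees with 1 − 0 + 0 = 1.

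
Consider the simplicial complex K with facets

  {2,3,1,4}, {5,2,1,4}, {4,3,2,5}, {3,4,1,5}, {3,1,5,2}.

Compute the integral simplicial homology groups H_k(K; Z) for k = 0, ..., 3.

Take the total order 1 < 2 < 3 < 4 < 5 on the vertex set. Then K (dimension 3) consists of the simplices:

  0-simplices (5): [1], [2], [3], [4], [5]
  1-simplices (10): [1,2], [1,3], [1,4], [1,5], [2,3], [2,4], [2,5], [3,4], [3,5], [4,5]
  2-simplices (10): [1,2,3], [1,2,4], [1,2,5], [1,3,4], [1,3,5], [1,4,5], [2,3,4], [2,3,5], [2,4,5], [3,4,5]
  3-simplices (5): [1,2,3,4], [1,2,3,5], [1,2,4,5], [1,3,4,5], [2,3,4,5]

so the chain groups are C_0 ≅ Z^5, C_1 ≅ Z^10, C_2 ≅ Z^10, C_3 ≅ Z^5.

Boundary ∂_1: C_1 → C_0 is given by ∂[p,q] = [q] − [p].
As a 5×10 matrix over Z this has rank 4, with invariant factors (1,1,1,1).

Boundary ∂_2: C_2 → C_1 sends each 2-simplex [p,q,r] to [q,r] − [p,r] + [p,q]. For instance
  ∂[2,3,5] = [3,5] − [2,5] + [2,3],
  ∂[1,2,5] = [2,5] − [1,5] + [1,2].
The 10×10 boundary matrix has rank 6 and Smith normal form diag(1,1,1,1,1,1).

The boundary map ∂_3: C_3 → C_2 sends each 3-simplex σ to the alternating sum Σ_i (−1)^i (σ with its i-th vertex removed). For instance
  ∂[1,2,3,5] = [2,3,5] − [1,3,5] + [1,2,5] − [1,2,3],
  ∂[2,3,4,5] = [3,4,5] − [2,4,5] + [2,3,5] − [2,3,4].
As a 10×5 matrix over Z this has rank 4, with invariant factors (1,1,1,1).

Now H_k = ker ∂_k / im ∂_{k+1}, so:

  H_0: rank C_0 − rank ∂_1 = 5 − 4 = 1, and the invariant factors of ∂_1 are all 1, so H_0 = Z.
  H_1: rank ker ∂_1 − rank ∂_2 = (10 − 4) − 6 = 0, and the invariant factors of ∂_2 are all 1, so H_1 = 0.
  H_2: rank ker ∂_2 − rank ∂_3 = (10 − 6) − 4 = 0, and the invariant factors of ∂_3 are all 1, so H_2 = 0.
  H_3: rank ker ∂_3 − rank ∂_4 = (5 − 4) − 0 = 1, and there is no ∂_4, so H_3 = Z.

H_0 = Z,  H_1 = 0,  H_2 = 0,  H_3 = Z.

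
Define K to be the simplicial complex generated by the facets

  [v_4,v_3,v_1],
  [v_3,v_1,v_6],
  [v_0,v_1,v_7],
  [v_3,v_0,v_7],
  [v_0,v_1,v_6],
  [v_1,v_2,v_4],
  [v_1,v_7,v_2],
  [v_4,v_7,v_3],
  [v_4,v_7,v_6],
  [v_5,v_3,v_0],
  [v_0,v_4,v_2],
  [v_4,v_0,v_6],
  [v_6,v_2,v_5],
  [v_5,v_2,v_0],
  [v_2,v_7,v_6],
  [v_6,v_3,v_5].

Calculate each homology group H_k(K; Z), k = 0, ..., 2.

H_0 = Z,  H_1 = Z^2,  H_2 = Z.

Take the total order v_0 < v_1 < v_2 < v_3 < v_4 < v_5 < v_6 < v_7 on the vertex set. Then K (dimension 2) consists of the simplices:

  0-simplices (8): [v_0], [v_1], [v_2], [v_3], [v_4], [v_5], [v_6], [v_7]
  1-simplices (24): (24 of them)
  2-simplices (16): (16 of them)

giving chain groups C_0 ≅ Z^8, C_1 ≅ Z^24, C_2 ≅ Z^16.

The boundary map ∂_1: C_1 → C_0 maps an edge to its endpoints' difference, ∂[p,q] = q − p.
As a 8×24 matrix over Z this has rank 7, with invariant factors (1,1,1,1,1,1,1).

∂_2: C_2 → C_1 acts by ∂[p,q,r] = [q,r] − [p,r] + [p,q]. For instance
  ∂[v_1,v_3,v_6] = [v_3,v_6] − [v_1,v_6] + [v_1,v_3],
  ∂[v_3,v_5,v_6] = [v_5,v_6] − [v_3,v_6] + [v_3,v_5].
The 24×16 boundary matrix has rank 15 and Smith normal form diag(1,1,1,1,1,1,1,1,1,1,1,1,1,1,1).

From H_k ≅ ker(∂_k) / im(∂_{k+1}) we obtain:

  H_0: rank C_0 − rank ∂_1 = 8 − 7 = 1, and the invariant factors of ∂_1 are all 1, so H_0 = Z.
  H_1: rank ker ∂_1 − rank ∂_2 = (24 − 7) − 15 = 2, and the invariant factors of ∂_2 are all 1, so H_1 = Z^2.
  H_2: rank ker ∂_2 − rank ∂_3 = (16 − 15) − 0 = 1, and there is no ∂_3, so H_2 = Z.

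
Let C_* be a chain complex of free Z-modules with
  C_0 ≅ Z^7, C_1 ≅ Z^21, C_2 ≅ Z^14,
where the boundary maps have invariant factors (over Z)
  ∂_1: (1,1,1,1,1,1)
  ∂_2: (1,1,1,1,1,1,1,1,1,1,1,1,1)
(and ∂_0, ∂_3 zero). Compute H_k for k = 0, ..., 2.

H_0 ≅ Z,  H_1 ≅ Z^2,  H_2 ≅ Z.

H_0: b_0 = 7 − 0 − 6 = 1; torsion from ∂_1 factors > 1: none. So H_0 ≅ Z.
H_1: b_1 = 21 − 6 − 13 = 2; torsion from ∂_2 factors > 1: none. So H_1 ≅ Z^2.
H_2: b_2 = 14 − 13 − 0 = 1; torsion from ∂_3 factors > 1: none. So H_2 ≅ Z.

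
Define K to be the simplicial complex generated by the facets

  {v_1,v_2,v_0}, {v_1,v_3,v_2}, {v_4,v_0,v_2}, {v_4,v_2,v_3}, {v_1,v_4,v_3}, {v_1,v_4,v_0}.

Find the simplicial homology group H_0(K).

Take the total order v_0 < v_1 < v_2 < v_3 < v_4 on the vertex set. Then K (dimension 2) consists of the simplices:

  0-simplices (5): [v_0], [v_1], [v_2], [v_3], [v_4]
  1-simplices (9): [v_0,v_1], [v_0,v_2], [v_0,v_4], [v_1,v_2], [v_1,v_3], [v_1,v_4], [v_2,v_3], [v_2,v_4], [v_3,v_4]
  2-simplices (6): [v_0,v_1,v_2], [v_0,v_1,v_4], [v_0,v_2,v_4], [v_1,v_2,v_3], [v_1,v_3,v_4], [v_2,v_3,v_4]

giving chain groups C_0 ≅ Z^5, C_1 ≅ Z^9, C_2 ≅ Z^6.

The boundary map ∂_1: C_1 → C_0 is given by ∂[p,q] = [q] − [p].
The resulting 5×9 matrix has rank 4, and its Smith normal form has invariant factors (1,1,1,1).

The boundary map ∂_2: C_2 → C_1 acts by ∂[p,q,r] = [q,r] − [p,r] + [p,q]. For instance
  ∂[v_0,v_1,v_4] = [v_1,v_4] − [v_0,v_4] + [v_0,v_1],
  ∂[v_1,v_3,v_4] = [v_3,v_4] − [v_1,v_4] + [v_1,v_3].
As a 9×6 matrix over Z this has rank 5, with invariant factors (1,1,1,1,1).

Now H_k = ker ∂_k / im ∂_{k+1}, so:

  H_0: rank C_0 − rank ∂_1 = 5 − 4 = 1, and the invariant factors of ∂_1 are all 1, so H_0 ≅ Z.

H_0 = Z.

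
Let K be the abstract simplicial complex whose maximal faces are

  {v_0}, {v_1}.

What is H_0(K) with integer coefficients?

H_0 = Z^2.

Fix the vertex order v_0 < v_1 and write every simplex with vertices in increasing order. Then dim K = 0 and the simplices of K are:

  0-simplices (2): [v_0], [v_1]

Hence C_0 ≅ Z^2.

Now H_k = ker ∂_k / im ∂_{k+1}, so:

  H_0: rank C_0 − rank ∂_1 = 2 − 0 = 2, and there is no ∂_1, so H_0 = Z^2.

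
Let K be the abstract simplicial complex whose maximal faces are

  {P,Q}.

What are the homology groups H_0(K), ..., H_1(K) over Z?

We work with the vertex ordering P < Q. The simplices of K, each written with vertices in increasing order, are:

  0-simplices (2): P, Q
  1-simplices (1): PQ

Hence C_0 ≅ Z^2, C_1 ≅ Z^1.

∂_1: C_1 → C_0 sends each edge [p,q] (with p < q) to q − p. For instance
  ∂PQ = Q − P.
The resulting 2×1 matrix has rank 1, and its Smith normal form has invariant factors (1).

Computing H_k = (kernel of ∂_k) / (image of ∂_{k+1}):

  H_0: rank C_0 − rank ∂_1 = 2 − 1 = 1, and the invariant factors of ∂_1 are all 1, so H_0 = Z.
  H_1: rank ker ∂_1 − rank ∂_2 = (1 − 1) − 0 = 0, and there is no ∂_2, so H_1 = 0.

H_0 ≅ Z,  H_1 = 0.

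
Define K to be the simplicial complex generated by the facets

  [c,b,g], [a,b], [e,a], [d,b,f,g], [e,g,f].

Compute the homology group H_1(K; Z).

H_1 = Z.

Take the total order a < b < c < d < e < f < g on the vertex set. Then K (dimension 3) consists of the simplices:

  0-simplices (7): a, b, c, d, e, f, g
  1-simplices (12): ab, ae, bc, bd, bf, bg, cg, df, dg, ef, eg, fg
  2-simplices (6): bcg, bdf, bdg, bfg, dfg, efg
  3-simplices (1): bdfg

so the chain groups are C_0 ≅ Z^7, C_1 ≅ Z^12, C_2 ≅ Z^6, C_3 ≅ Z^1.

Boundary ∂_1: C_1 → C_0 maps an edge to its endpoints' difference, ∂[p,q] = q − p. For instance
  ∂bg = g − b.
As a 7×12 matrix over Z this has rank 6, with invariant factors (1,1,1,1,1,1).

Boundary ∂_2: C_2 → C_1 acts by ∂[p,q,r] = [q,r] − [p,r] + [p,q]. For instance
  ∂efg = fg − eg + ef,
  ∂bdf = df − bf + bd.
The 12×6 boundary matrix has rank 5 and Smith normal form diag(1,1,1,1,1).

Boundary ∂_3: C_3 → C_2 sends each 3-simplex σ to the alternating sum Σ_i (−1)^i (σ with its i-th vertex removed). For instance
  ∂bdfg = dfg − bfg + bdg − bdf.
The 6×1 boundary matrix has rank 1 and Smith normal form diag(1).

Now H_k = ker ∂_k / im ∂_{k+1}, so:

  H_1: rank ker ∂_1 − rank ∂_2 = (12 − 6) − 5 = 1, and the invariant factors of ∂_2 are all 1, so H_1 ≅ Z.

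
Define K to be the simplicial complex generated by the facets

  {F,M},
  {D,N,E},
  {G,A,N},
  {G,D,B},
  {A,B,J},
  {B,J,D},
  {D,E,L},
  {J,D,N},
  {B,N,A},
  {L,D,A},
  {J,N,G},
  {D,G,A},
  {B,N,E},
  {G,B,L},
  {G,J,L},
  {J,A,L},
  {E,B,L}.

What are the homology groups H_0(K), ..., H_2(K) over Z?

Take the total order A < B < D < E < F < G < J < L < M < N on the vertex set. Then K (dimension 2) consists of the simplices:

  0-simplices (10): A, B, D, E, F, G, J, L, M, N
  1-simplices (25): AB, AD, AG, AJ, AL, AN, BD, BE, BG, BJ, BL, BN, DE, DG, DJ, DL, DN, EL, EN, FM, GJ, GL, GN, JL, JN
  2-simplices (16): ABJ, ABN, ADG, ADL, AGN, AJL, BDG, BDJ, BEL, BEN, BGL, DEL, DEN, DJN, GJL, GJN

so the chain groups are C_0 ≅ Z^10, C_1 ≅ Z^25, C_2 ≅ Z^16.

∂_1: C_1 → C_0 is given by ∂[p,q] = [q] − [p]. For instance
  ∂GN = N − G.
As a 10×25 matrix over Z this has rank 8, with invariant factors (1,1,1,1,1,1,1,1).

Boundary ∂_2: C_2 → C_1 acts by ∂[p,q,r] = [q,r] − [p,r] + [p,q]. For instance
  ∂ABN = BN − AN + AB,
  ∂BDJ = DJ − BJ + BD.
As a 25×16 matrix over Z this has rank 15, with invariant factors (1,1,1,1,1,1,1,1,1,1,1,1,1,1,1).

Reading off H_k = ker ∂_k / im ∂_{k+1}:

  H_0: rank C_0 − rank ∂_1 = 10 − 8 = 2, and the invariant factors of ∂_1 are all 1, so H_0 ≅ Z^2.
  H_1: rank ker ∂_1 − rank ∂_2 = (25 − 8) − 15 = 2, and the invariant factors of ∂_2 are all 1, so H_1 ≅ Z^2.
  H_2: rank ker ∂_2 − rank ∂_3 = (16 − 15) − 0 = 1, and there is no ∂_3, so H_2 ≅ Z.

H_0 ≅ Z^2,  H_1 ≅ Z^2,  H_2 ≅ Z.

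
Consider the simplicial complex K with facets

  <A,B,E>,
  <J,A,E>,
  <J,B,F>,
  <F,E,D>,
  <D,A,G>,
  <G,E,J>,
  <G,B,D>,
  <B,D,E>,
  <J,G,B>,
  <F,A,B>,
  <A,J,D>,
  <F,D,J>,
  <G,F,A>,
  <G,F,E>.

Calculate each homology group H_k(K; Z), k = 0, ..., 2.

Take the total order A < B < D < E < F < G < J on the vertex set. Then K (dimension 2) consists of the simplices:

  0-simplices (7): A, B, D, E, F, G, J
  1-simplices (21): AB, AD, AE, AF, AG, AJ, BD, BE, BF, BG, BJ, DE, DF, DG, DJ, EF, EG, EJ, FG, FJ, GJ
  2-simplices (14): ABE, ABF, ADG, ADJ, AEJ, AFG, BDE, BDG, BFJ, BGJ, DEF, DFJ, EFG, EGJ

Hence C_0 ≅ Z^7, C_1 ≅ Z^21, C_2 ≅ Z^14.

The boundary map ∂_1: C_1 → C_0 sends each edge [p,q] (with p < q) to q − p. For instance
  ∂FJ = J − F.
This gives a 7×21 integer matrix of rank 6; reducing to Smith normal form yields diagonal entries (1,1,1,1,1,1).

The boundary map ∂_2: C_2 → C_1 sends each 2-simplex [p,q,r] to [q,r] − [p,r] + [p,q]. For instance
  ∂BDG = DG − BG + BD,
  ∂ABE = BE − AE + AB.
The resulting 21×14 matrix has rank 13, and its Smith normal form has invariant factors (1,1,1,1,1,1,1,1,1,1,1,1,1).

Reading off H_k = ker ∂_k / im ∂_{k+1}:

  H_0: rank C_0 − rank ∂_1 = 7 − 6 = 1, and the invariant factors of ∂_1 are all 1, so H_0 ≅ Z.
  H_1: rank ker ∂_1 − rank ∂_2 = (21 − 6) − 13 = 2, and the invariant factors of ∂_2 are all 1, so H_1 ≅ Z^2.
  H_2: rank ker ∂_2 − rank ∂_3 = (14 − 13) − 0 = 1, and there is no ∂_3, so H_2 ≅ Z.

As a check, the Euler characteristic is 7 − 21 + 14 = 0, which agrees with 1 − 2 + 1 = 0.
(K is a triangulation of the torus T^2.)

H_0 = Z,  H_1 = Z^2,  H_2 = Z.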